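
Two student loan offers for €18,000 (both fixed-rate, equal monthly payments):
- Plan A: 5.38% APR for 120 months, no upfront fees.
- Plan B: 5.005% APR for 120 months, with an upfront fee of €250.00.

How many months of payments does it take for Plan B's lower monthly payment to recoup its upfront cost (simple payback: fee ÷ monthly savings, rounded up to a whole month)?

Plan A: monthly rate = 5.38%/12 = 0.0044833; payment = 18,000 × 0.0044833 / (1 − (1+0.0044833)^−120) = €194.28.
Plan B: at 5.005% the monthly rate is 0.0041708, so the payment is 18,000 × 0.0041708 / (1 − 1.0041708^−120) = €190.96.
Monthly savings = €194.28 − €190.96 = €3.32.
Break-even = €250.00 / €3.32 = 75.30 → 76 months.

76 months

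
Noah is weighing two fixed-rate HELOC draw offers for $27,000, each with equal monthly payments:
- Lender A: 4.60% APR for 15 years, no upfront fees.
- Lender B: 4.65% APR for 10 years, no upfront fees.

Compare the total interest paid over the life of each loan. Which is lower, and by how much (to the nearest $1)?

Lender B by $3,614

Lender A: at 4.60% the monthly rate is 0.0038333, so the payment is 27,000 × 0.0038333 / (1 − 1.0038333^−180) = $207.93.
Total interest on Lender A = 180 × $207.93 − $27,000 = $10,427.40.
Lender B: monthly rate = 4.65%/12 = 0.0038750; payment = 27,000 × 0.0038750 / (1 − (1+0.0038750)^−120) = $281.78.
Total interest on Lender B = 120 × $281.78 − $27,000 = $6,813.60.
Lender B is lower by $3,613.80.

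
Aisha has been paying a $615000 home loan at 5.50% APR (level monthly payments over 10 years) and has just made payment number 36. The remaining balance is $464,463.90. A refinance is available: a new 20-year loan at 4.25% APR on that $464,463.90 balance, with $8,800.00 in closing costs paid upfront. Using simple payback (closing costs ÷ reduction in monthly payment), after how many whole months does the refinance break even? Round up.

Current payment = 615,000 × 5.5%/12 / (1 − (1+0.0045833)^−120) = $6,674.37.
Refinanced payment = 464,463.90 × 0.0035417 / (1 − (1+0.0035417)^−240) = $2,876.12.
Monthly savings = $6,674.37 − $2,876.12 = $3,798.25.
Break-even = $8,800.00 / $3,798.25 = 2.32 → 3 months.

3 months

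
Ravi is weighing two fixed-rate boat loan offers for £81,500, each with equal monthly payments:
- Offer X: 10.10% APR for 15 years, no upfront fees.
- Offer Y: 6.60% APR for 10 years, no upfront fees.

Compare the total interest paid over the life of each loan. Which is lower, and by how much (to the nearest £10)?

Offer Y by £47,000

Offer X: monthly rate = 10.1%/12 = 0.0084167; payment = 81,500 × 0.0084167 / (1 − (1+0.0084167)^−180) = £880.80.
Total interest on Offer X = 180 × £880.80 − £81,500 = £77,044.00.
Offer Y: at 6.60% the monthly rate is 0.0055000, so the payment is 81,500 × 0.0055000 / (1 − 1.0055000^−120) = £929.57.
Total interest on Offer Y = 120 × £929.57 − £81,500 = £30,048.40.
Offer Y is lower by £46,995.60.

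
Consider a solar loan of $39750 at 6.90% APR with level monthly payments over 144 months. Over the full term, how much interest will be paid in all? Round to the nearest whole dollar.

At 6.90% the monthly rate is 0.0057500, so the payment is 39,750 × 0.0057500 / (1 − 1.0057500^−144) = $406.67.
Total paid = 144 × $406.67 = $58,560.48; interest = $58,560.48 − $39,750 = $18,810.48.

$18,810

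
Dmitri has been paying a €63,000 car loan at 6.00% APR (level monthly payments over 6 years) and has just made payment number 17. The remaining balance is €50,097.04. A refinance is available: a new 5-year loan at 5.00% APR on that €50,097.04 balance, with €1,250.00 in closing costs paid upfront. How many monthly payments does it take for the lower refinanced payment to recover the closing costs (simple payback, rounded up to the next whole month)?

13 months

Current payment = 63,000 × 6%/12 / (1 − (1+0.0050000)^−72) = €1,044.09.
Refinanced payment = 50,097.04 × 0.0041667 / (1 − (1+0.0041667)^−60) = €945.39.
Monthly savings = €1,044.09 − €945.39 = €98.70.
Break-even = €1,250.00 / €98.70 = 12.66 → 13 months.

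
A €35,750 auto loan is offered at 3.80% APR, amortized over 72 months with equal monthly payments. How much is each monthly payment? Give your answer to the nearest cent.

€556.06

At 3.80% the monthly rate is 0.0031667, so the payment is 35,750 × 0.0031667 / (1 − 1.0031667^−72) = €556.06.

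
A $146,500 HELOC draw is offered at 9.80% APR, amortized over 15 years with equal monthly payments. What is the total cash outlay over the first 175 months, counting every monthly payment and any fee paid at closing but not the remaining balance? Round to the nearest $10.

$272,370

At 9.80% the monthly rate is 0.0081667, so the payment is 146,500 × 0.0081667 / (1 − 1.0081667^−180) = $1,556.42.
Total outlay = 175 × $1,556.42 = $272,373.50.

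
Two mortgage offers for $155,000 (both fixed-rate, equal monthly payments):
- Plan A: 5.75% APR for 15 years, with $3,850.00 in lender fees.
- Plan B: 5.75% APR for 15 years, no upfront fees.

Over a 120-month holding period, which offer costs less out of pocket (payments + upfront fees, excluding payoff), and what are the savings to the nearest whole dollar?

Plan B by $3,850

Plan A: monthly rate = 5.75%/12 = 0.0047917; payment = 155,000 × 0.0047917 / (1 − (1+0.0047917)^−180) = $1,287.14.
Plan B: at 5.75% the monthly rate is 0.0047917, so the payment is 155,000 × 0.0047917 / (1 − 1.0047917^−180) = $1,287.14.
Over 120 months: Plan A costs 120 × $1,287.14 + $3,850.00 = $158,306.80; Plan B costs 120 × $1,287.14 = $154,456.80.
Plan B is cheaper by $158,306.80 − $154,456.80 = $3,850.00.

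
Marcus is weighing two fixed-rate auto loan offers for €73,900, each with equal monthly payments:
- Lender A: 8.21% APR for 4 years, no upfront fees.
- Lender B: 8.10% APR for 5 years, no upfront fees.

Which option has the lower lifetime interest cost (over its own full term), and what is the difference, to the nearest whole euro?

Lender A by €3,170

Lender A: monthly rate = 8.21%/12 = 0.0068417; payment = 73,900 × 0.0068417 / (1 − (1+0.0068417)^−48) = €1,811.41.
Total interest on Lender A = 48 × €1,811.41 − €73,900 = €13,047.68.
Lender B: monthly rate = 8.1%/12 = 0.0067500; payment = 73,900 × 0.0067500 / (1 − (1+0.0067500)^−60) = €1,501.96.
Total interest on Lender B = 60 × €1,501.96 − €73,900 = €16,217.60.
Lender A is lower by €3,169.92.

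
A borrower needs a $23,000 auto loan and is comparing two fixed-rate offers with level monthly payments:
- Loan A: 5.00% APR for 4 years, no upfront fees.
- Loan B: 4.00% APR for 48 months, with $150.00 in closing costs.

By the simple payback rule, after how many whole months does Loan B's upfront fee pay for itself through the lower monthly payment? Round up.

Loan A: monthly rate = 5%/12 = 0.0041667; payment = 23,000 × 0.0041667 / (1 − (1+0.0041667)^−48) = $529.67.
Loan B: at 4.00% the monthly rate is 0.0033333, so the payment is 23,000 × 0.0033333 / (1 − 1.0033333^−48) = $519.32.
Monthly savings = $529.67 − $519.32 = $10.35.
Break-even = $150.00 / $10.35 = 14.49 → 15 months.

15 months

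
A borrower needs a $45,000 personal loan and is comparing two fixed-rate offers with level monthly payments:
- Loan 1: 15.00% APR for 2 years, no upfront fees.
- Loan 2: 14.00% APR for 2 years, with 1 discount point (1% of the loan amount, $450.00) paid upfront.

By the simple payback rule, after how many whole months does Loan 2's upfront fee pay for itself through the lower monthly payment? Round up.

Loan 1: monthly rate = 15%/12 = 0.0125000; payment = 45,000 × 0.0125000 / (1 − (1+0.0125000)^−24) = $2,181.90.
Loan 2: at 14.00% the monthly rate is 0.0116667, so the payment is 45,000 × 0.0116667 / (1 − 1.0116667^−24) = $2,160.58.
Monthly savings = $2,181.90 − $2,160.58 = $21.32.
Break-even = $450.00 / $21.32 = 21.11 → 22 months.

22 months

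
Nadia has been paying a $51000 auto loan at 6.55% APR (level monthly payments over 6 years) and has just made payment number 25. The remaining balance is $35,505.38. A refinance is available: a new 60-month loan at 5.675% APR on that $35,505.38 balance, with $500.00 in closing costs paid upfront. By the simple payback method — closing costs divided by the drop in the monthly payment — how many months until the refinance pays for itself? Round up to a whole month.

Current payment = 51,000 × 6.55%/12 / (1 − (1+0.0054583)^−72) = $858.52.
Refinanced payment = 35,505.38 × 0.0047292 / (1 − (1+0.0047292)^−60) = $681.07.
Monthly savings = $858.52 − $681.07 = $177.45.
Break-even = $500.00 / $177.45 = 2.82 → 3 months.

3 months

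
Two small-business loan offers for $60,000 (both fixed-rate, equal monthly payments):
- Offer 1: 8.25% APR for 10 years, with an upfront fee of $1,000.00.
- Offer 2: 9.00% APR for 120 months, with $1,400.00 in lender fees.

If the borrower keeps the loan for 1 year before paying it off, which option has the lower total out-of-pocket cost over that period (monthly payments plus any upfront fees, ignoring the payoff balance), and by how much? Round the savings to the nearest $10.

Offer 1 by $690

Offer 1: monthly rate = 8.25%/12 = 0.0068750; payment = 60,000 × 0.0068750 / (1 − (1+0.0068750)^−120) = $735.92.
Offer 2: at 9.00% the monthly rate is 0.0075000, so the payment is 60,000 × 0.0075000 / (1 − 1.0075000^−120) = $760.05.
Over 12 months: Offer 1 costs 12 × $735.92 + $1,000.00 = $9,831.04; Offer 2 costs 12 × $760.05 + $1,400.00 = $10,520.60.
Offer 1 is cheaper by $10,520.60 − $9,831.04 = $689.56.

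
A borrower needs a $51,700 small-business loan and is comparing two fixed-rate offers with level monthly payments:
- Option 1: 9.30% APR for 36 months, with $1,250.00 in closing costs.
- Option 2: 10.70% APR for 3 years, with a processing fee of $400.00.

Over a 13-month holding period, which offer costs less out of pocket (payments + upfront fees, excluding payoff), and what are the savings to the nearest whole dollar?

Option 2 by $408

Option 1: at 9.30% the monthly rate is 0.0077500, so the payment is 51,700 × 0.0077500 / (1 − 1.0077500^−36) = $1,651.27.
Option 2: at 10.70% the monthly rate is 0.0089167, so the payment is 51,700 × 0.0089167 / (1 − 1.0089167^−36) = $1,685.26.
Over 13 months: Option 1 costs 13 × $1,651.27 + $1,250.00 = $22,716.51; Option 2 costs 13 × $1,685.26 + $400.00 = $22,308.38.
Option 2 is cheaper by $22,716.51 − $22,308.38 = $408.13.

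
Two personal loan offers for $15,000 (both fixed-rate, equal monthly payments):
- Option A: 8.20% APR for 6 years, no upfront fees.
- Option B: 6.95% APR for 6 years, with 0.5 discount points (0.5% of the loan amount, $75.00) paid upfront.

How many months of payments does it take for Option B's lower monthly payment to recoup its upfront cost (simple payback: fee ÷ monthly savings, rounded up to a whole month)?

9 months

Option A: monthly rate = 8.2%/12 = 0.0068333; payment = 15,000 × 0.0068333 / (1 − (1+0.0068333)^−72) = $264.47.
Option B: monthly rate = 6.95%/12 = 0.0057917; payment = 15,000 × 0.0057917 / (1 − (1+0.0057917)^−72) = $255.38.
Monthly savings = $264.47 − $255.38 = $9.09.
Break-even = $75.00 / $9.09 = 8.25 → 9 months.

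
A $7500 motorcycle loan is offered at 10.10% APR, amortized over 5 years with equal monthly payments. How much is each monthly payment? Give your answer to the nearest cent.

At 10.10% the monthly rate is 0.0084167, so the payment is 7,500 × 0.0084167 / (1 − 1.0084167^−60) = $159.72.

$159.72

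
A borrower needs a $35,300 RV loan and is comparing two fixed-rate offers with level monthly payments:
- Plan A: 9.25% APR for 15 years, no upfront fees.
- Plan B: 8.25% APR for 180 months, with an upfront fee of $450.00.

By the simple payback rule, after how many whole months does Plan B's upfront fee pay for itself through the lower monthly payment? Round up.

22 months

Plan A: monthly rate = 9.25%/12 = 0.0077083; payment = 35,300 × 0.0077083 / (1 − (1+0.0077083)^−180) = $363.30.
Plan B: monthly rate = 8.25%/12 = 0.0068750; payment = 35,300 × 0.0068750 / (1 − (1+0.0068750)^−180) = $342.46.
Monthly savings = $363.30 − $342.46 = $20.84.
Break-even = $450.00 / $20.84 = 21.59 → 22 months.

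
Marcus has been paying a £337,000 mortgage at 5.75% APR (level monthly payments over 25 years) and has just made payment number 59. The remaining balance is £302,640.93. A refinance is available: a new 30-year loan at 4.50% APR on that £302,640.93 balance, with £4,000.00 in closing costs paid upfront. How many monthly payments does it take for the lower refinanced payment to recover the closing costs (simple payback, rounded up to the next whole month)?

7 months

Current payment = 337,000 × 5.75%/12 / (1 − (1+0.0047917)^−300) = £2,120.09.
Refinanced payment = 302,640.93 × 0.0037500 / (1 − (1+0.0037500)^−360) = £1,533.44.
Monthly savings = £2,120.09 − £1,533.44 = £586.65.
Break-even = £4,000.00 / £586.65 = 6.82 → 7 months.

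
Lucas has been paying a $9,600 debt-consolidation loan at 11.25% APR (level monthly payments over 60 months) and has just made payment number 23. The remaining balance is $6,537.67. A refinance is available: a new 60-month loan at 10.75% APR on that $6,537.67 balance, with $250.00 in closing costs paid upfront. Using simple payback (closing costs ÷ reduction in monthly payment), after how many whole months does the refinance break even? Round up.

4 months

Current payment = 9,600 × 11.25%/12 / (1 − (1+0.0093750)^−60) = $209.93.
Refinanced payment = 6,537.67 × 0.0089583 / (1 − (1+0.0089583)^−60) = $141.33.
Monthly savings = $209.93 − $141.33 = $68.60.
Break-even = $250.00 / $68.60 = 3.64 → 4 months.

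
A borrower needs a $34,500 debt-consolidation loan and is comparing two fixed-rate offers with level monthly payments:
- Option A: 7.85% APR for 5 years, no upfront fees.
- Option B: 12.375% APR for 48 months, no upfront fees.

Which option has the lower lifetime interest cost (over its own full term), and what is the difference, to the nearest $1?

Option A: monthly rate = 7.85%/12 = 0.0065417; payment = 34,500 × 0.0065417 / (1 − (1+0.0065417)^−60) = $697.06.
Total interest on Option A = 60 × $697.06 − $34,500 = $7,323.60.
Option B: at 12.375% the monthly rate is 0.0103125, so the payment is 34,500 × 0.0103125 / (1 − 1.0103125^−48) = $914.88.
Total interest on Option B = 48 × $914.88 − $34,500 = $9,414.24.
Option A is lower by $2,090.64.

Option A by $2,091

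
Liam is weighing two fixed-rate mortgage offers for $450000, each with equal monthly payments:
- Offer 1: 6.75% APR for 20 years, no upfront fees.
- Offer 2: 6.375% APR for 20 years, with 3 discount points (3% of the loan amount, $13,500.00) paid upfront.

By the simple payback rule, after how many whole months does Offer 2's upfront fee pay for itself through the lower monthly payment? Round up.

136 months

Offer 1: at 6.75% the monthly rate is 0.0056250, so the payment is 450,000 × 0.0056250 / (1 − 1.0056250^−240) = $3,421.64.
Offer 2: at 6.375% the monthly rate is 0.0053125, so the payment is 450,000 × 0.0053125 / (1 − 1.0053125^−240) = $3,322.05.
Monthly savings = $3,421.64 − $3,322.05 = $99.59.
Break-even = $13,500.00 / $99.59 = 135.56 → 136 months.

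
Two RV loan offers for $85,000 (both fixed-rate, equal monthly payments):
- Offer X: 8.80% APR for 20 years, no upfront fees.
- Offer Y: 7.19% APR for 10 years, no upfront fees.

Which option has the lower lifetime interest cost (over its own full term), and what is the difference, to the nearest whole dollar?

Offer Y by $61,496

Offer X: monthly rate = 8.8%/12 = 0.0073333; payment = 85,000 × 0.0073333 / (1 − (1+0.0073333)^−240) = $753.87.
Total interest on Offer X = 240 × $753.87 − $85,000 = $95,928.80.
Offer Y: at 7.19% the monthly rate is 0.0059917, so the payment is 85,000 × 0.0059917 / (1 − 1.0059917^−120) = $995.27.
Total interest on Offer Y = 120 × $995.27 − $85,000 = $34,432.40.
Offer Y is lower by $61,496.40.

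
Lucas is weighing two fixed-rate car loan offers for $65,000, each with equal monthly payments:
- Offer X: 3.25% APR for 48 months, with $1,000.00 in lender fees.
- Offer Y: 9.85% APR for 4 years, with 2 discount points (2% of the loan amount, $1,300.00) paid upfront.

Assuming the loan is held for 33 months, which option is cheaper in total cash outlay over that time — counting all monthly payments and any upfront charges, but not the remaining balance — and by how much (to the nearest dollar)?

Offer X by $6,833

Offer X: monthly rate = 3.25%/12 = 0.0027083; payment = 65,000 × 0.0027083 / (1 − (1+0.0027083)^−48) = $1,445.92.
Offer Y: at 9.85% the monthly rate is 0.0082083, so the payment is 65,000 × 0.0082083 / (1 − 1.0082083^−48) = $1,643.89.
Over 33 months: Offer X costs 33 × $1,445.92 + $1,000.00 = $48,715.36; Offer Y costs 33 × $1,643.89 + $1,300.00 = $55,548.37.
Offer X is cheaper by $55,548.37 − $48,715.36 = $6,833.01.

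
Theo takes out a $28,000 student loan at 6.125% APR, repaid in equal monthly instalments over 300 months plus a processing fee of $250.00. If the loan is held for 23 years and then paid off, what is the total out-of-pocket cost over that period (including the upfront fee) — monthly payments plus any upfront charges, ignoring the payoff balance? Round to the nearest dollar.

Monthly rate = 6.125%/12 = 0.0051042; payment = 28,000 × 0.0051042 / (1 − (1+0.0051042)^−300) = $182.55.
Total outlay = 276 × $182.55 + $250.00 = $50,633.80.

$50,634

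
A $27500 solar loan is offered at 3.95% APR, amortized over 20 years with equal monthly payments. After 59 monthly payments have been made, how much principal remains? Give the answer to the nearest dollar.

$22,599

With monthly rate i = 3.95%/12 = 0.0032917, the balance after k of n payments is P · [(1+i)^n − (1+i)^k] / [(1+i)^n − 1].
(1+0.0032917)^240 = 2.20053968 and (1+0.0032917)^59 = 1.21396201, so the balance is 27,500 × (2.20053968 − 1.21396201) / (2.20053968 − 1) = $22,598.91.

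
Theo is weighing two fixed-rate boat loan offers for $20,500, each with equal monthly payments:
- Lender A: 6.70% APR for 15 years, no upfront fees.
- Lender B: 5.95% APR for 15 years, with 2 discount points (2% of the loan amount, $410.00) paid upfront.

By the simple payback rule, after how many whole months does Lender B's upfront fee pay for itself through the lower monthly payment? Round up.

Lender A: monthly rate = 6.7%/12 = 0.0055833; payment = 20,500 × 0.0055833 / (1 − (1+0.0055833)^−180) = $180.84.
Lender B: at 5.95% the monthly rate is 0.0049583, so the payment is 20,500 × 0.0049583 / (1 − 1.0049583^−180) = $172.44.
Monthly savings = $180.84 − $172.44 = $8.40.
Break-even = $410.00 / $8.40 = 48.81 → 49 months.

49 months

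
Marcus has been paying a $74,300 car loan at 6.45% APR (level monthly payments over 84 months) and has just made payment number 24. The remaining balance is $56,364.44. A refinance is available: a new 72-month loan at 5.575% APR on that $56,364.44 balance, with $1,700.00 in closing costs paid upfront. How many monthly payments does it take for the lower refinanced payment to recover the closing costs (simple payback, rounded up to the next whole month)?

Current payment = 74,300 × 6.45%/12 / (1 − (1+0.0053750)^−84) = $1,101.52.
Refinanced payment = 56,364.44 × 0.0046458 / (1 − (1+0.0046458)^−72) = $922.86.
Monthly savings = $1,101.52 − $922.86 = $178.66.
Break-even = $1,700.00 / $178.66 = 9.52 → 10 months.

10 months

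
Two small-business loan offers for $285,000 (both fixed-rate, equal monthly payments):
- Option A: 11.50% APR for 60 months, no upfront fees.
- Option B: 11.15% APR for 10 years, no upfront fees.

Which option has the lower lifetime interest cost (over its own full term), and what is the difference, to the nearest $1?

Option A by $97,940

Option A: monthly rate = 11.5%/12 = 0.0095833; payment = 285,000 × 0.0095833 / (1 − (1+0.0095833)^−60) = $6,267.89.
Total interest on Option A = 60 × $6,267.89 − $285,000 = $91,073.40.
Option B: monthly rate = 11.15%/12 = 0.0092917; payment = 285,000 × 0.0092917 / (1 − (1+0.0092917)^−120) = $3,950.11.
Total interest on Option B = 120 × $3,950.11 − $285,000 = $189,013.20.
Option A is lower by $97,939.80.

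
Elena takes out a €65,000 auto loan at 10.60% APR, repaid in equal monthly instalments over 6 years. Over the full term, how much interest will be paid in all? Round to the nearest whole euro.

Monthly rate = 10.6%/12 = 0.0088333; payment = 65,000 × 0.0088333 / (1 − (1+0.0088333)^−72) = €1,223.94.
Total paid = 72 × €1,223.94 = €88,123.68; interest = €88,123.68 − €65,000 = €23,123.68.

€23,124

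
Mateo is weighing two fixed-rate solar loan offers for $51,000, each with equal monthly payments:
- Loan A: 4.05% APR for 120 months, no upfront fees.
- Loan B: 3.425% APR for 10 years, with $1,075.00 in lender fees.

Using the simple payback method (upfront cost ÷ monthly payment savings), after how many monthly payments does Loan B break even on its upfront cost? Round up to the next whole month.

72 months

Loan A: monthly rate = 4.05%/12 = 0.0033750; payment = 51,000 × 0.0033750 / (1 − (1+0.0033750)^−120) = $517.56.
Loan B: at 3.425% the monthly rate is 0.0028542, so the payment is 51,000 × 0.0028542 / (1 − 1.0028542^−120) = $502.53.
Monthly savings = $517.56 − $502.53 = $15.03.
Break-even = $1,075.00 / $15.03 = 71.52 → 72 months.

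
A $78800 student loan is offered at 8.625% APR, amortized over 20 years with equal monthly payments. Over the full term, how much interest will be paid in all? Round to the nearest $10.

$86,820

Monthly rate = 8.625%/12 = 0.0071875; payment = 78,800 × 0.0071875 / (1 − (1+0.0071875)^−240) = $690.09.
Total paid = 240 × $690.09 = $165,621.60; interest = $165,621.60 − $78,800 = $86,821.60.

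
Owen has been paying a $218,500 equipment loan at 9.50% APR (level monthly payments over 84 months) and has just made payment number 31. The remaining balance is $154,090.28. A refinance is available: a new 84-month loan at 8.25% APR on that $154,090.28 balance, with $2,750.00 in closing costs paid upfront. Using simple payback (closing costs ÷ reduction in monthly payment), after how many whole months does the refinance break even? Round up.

3 months

Current payment = 218,500 × 9.5%/12 / (1 − (1+0.0079167)^−84) = $3,571.16.
Refinanced payment = 154,090.28 × 0.0068750 / (1 − (1+0.0068750)^−84) = $2,420.92.
Monthly savings = $3,571.16 − $2,420.92 = $1,150.24.
Break-even = $2,750.00 / $1,150.24 = 2.39 → 3 months.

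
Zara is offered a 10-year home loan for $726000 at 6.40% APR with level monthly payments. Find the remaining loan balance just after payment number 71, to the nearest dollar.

With monthly rate i = 6.4%/12 = 0.0053333, the balance after k of n payments is P · [(1+i)^n − (1+i)^k] / [(1+i)^n − 1].
(1+0.0053333)^120 = 1.89325842 and (1+0.0053333)^71 = 1.45886752, so the balance is 726,000 × (1.89325842 − 1.45886752) / (1.89325842 − 1) = $353,053.25.

$353,053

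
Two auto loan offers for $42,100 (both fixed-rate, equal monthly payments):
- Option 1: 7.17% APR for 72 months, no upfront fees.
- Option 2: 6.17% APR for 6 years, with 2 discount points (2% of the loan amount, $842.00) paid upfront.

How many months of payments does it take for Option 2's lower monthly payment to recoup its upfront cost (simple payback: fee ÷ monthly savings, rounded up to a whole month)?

42 months

Option 1: monthly rate = 7.17%/12 = 0.0059750; payment = 42,100 × 0.0059750 / (1 − (1+0.0059750)^−72) = $721.20.
Option 2: at 6.17% the monthly rate is 0.0051417, so the payment is 42,100 × 0.0051417 / (1 − 1.0051417^−72) = $701.10.
Monthly savings = $721.20 − $701.10 = $20.10.
Break-even = $842.00 / $20.10 = 41.89 → 42 months.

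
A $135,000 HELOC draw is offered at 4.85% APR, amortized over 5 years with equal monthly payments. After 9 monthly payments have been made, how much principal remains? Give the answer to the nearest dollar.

With monthly rate i = 4.85%/12 = 0.0040417, the balance after k of n payments is P · [(1+i)^n − (1+i)^k] / [(1+i)^n − 1].
(1+0.0040417)^60 = 1.27380854 and (1+0.0040417)^9 = 1.03696864, so the balance is 135,000 × (1.27380854 − 1.03696864) / (1.27380854 − 1) = $116,772.79.

$116,773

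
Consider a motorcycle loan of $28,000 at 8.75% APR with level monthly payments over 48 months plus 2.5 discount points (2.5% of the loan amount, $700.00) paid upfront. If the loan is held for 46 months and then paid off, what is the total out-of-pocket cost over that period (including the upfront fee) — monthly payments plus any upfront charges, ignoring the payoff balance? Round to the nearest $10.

$32,600

At 8.75% the monthly rate is 0.0072917, so the payment is 28,000 × 0.0072917 / (1 − 1.0072917^−48) = $693.46.
Total outlay = 46 × $693.46 + $700.00 = $32,599.16.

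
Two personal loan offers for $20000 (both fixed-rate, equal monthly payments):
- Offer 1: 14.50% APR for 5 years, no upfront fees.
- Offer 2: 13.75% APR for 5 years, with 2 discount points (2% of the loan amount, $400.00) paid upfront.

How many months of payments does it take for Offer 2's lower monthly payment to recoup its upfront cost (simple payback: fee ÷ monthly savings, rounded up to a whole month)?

52 months

Offer 1: monthly rate = 14.5%/12 = 0.0120833; payment = 20,000 × 0.0120833 / (1 − (1+0.0120833)^−60) = $470.57.
Offer 2: monthly rate = 13.75%/12 = 0.0114583; payment = 20,000 × 0.0114583 / (1 − (1+0.0114583)^−60) = $462.78.
Monthly savings = $470.57 − $462.78 = $7.79.
Break-even = $400.00 / $7.79 = 51.35 → 52 months.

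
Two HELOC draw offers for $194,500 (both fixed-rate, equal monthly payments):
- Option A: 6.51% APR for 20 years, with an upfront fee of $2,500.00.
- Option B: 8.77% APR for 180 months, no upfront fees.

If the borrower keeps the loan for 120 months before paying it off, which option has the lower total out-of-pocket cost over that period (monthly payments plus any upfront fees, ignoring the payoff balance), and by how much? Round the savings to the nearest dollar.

Option A by $56,893

Option A: at 6.51% the monthly rate is 0.0054250, so the payment is 194,500 × 0.0054250 / (1 − 1.0054250^−240) = $1,451.29.
Option B: at 8.77% the monthly rate is 0.0073083, so the payment is 194,500 × 0.0073083 / (1 − 1.0073083^−180) = $1,946.23.
Over 120 months: Option A costs 120 × $1,451.29 + $2,500.00 = $176,654.80; Option B costs 120 × $1,946.23 = $233,547.60.
Option A is cheaper by $233,547.60 − $176,654.80 = $56,892.80.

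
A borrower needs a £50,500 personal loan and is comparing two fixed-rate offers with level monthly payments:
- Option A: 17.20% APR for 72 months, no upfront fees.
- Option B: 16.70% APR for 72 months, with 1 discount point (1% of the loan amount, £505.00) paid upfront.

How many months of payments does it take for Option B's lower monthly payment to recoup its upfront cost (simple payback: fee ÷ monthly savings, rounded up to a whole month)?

36 months

Option A: monthly rate = 17.2%/12 = 0.0143333; payment = 50,500 × 0.0143333 / (1 − (1+0.0143333)^−72) = £1,129.07.
Option B: at 16.70% the monthly rate is 0.0139167, so the payment is 50,500 × 0.0139167 / (1 − 1.0139167^−72) = £1,114.99.
Monthly savings = £1,129.07 − £1,114.99 = £14.08.
Break-even = £505.00 / £14.08 = 35.87 → 36 months.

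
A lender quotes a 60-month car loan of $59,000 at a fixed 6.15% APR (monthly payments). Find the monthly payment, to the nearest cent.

$1,144.75

At 6.15% the monthly rate is 0.0051250, so the payment is 59,000 × 0.0051250 / (1 − 1.0051250^−60) = $1,144.75.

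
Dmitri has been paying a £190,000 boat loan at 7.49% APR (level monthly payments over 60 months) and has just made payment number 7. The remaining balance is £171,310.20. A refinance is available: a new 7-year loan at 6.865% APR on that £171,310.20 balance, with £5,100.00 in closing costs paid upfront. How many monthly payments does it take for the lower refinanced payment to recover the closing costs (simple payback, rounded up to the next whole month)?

5 months

Current payment = 190,000 × 7.49%/12 / (1 − (1+0.0062417)^−60) = £3,806.31.
Refinanced payment = 171,310.20 × 0.0057208 / (1 − (1+0.0057208)^−84) = £2,574.24.
Monthly savings = £3,806.31 − £2,574.24 = £1,232.07.
Break-even = £5,100.00 / £1,232.07 = 4.14 → 5 months.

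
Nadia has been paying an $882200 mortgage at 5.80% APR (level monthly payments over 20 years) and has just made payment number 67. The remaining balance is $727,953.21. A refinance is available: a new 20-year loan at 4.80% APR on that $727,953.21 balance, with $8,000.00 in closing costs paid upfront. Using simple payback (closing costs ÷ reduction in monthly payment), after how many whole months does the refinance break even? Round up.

Current payment = 882,200 × 5.8%/12 / (1 − (1+0.0048333)^−240) = $6,218.99.
Refinanced payment = 727,953.21 × 0.0040000 / (1 − (1+0.0040000)^−240) = $4,724.11.
Monthly savings = $6,218.99 − $4,724.11 = $1,494.88.
Break-even = $8,000.00 / $1,494.88 = 5.35 → 6 months.

6 months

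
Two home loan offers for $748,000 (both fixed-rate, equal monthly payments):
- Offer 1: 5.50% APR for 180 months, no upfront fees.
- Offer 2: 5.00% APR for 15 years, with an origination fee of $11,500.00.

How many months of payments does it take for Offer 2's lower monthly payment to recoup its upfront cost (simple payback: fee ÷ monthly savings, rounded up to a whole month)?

Offer 1: at 5.50% the monthly rate is 0.0045833, so the payment is 748,000 × 0.0045833 / (1 − 1.0045833^−180) = $6,111.78.
Offer 2: monthly rate = 5%/12 = 0.0041667; payment = 748,000 × 0.0041667 / (1 − (1+0.0041667)^−180) = $5,915.14.
Monthly savings = $6,111.78 − $5,915.14 = $196.64.
Break-even = $11,500.00 / $196.64 = 58.48 → 59 months.

59 months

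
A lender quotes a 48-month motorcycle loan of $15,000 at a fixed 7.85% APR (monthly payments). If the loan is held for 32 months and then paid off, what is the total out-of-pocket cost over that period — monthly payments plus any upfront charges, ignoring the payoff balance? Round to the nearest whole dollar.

At 7.85% the monthly rate is 0.0065417, so the payment is 15,000 × 0.0065417 / (1 − 1.0065417^−48) = $365.14.
Total outlay = 32 × $365.14 = $11,684.48.

$11,684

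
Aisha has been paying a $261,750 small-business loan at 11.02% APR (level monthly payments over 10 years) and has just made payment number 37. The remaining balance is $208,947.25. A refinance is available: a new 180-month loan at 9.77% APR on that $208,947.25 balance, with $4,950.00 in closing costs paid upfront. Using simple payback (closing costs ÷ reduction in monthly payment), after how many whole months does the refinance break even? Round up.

4 months

Current payment = 261,750 × 11.02%/12 / (1 − (1+0.0091833)^−120) = $3,608.57.
Refinanced payment = 208,947.25 × 0.0081417 / (1 − (1+0.0081417)^−180) = $2,216.05.
Monthly savings = $3,608.57 − $2,216.05 = $1,392.52.
Break-even = $4,950.00 / $1,392.52 = 3.55 → 4 months.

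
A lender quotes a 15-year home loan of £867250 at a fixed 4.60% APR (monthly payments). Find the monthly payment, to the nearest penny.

£6,678.81

At 4.60% the monthly rate is 0.0038333, so the payment is 867,250 × 0.0038333 / (1 − 1.0038333^−180) = £6,678.81.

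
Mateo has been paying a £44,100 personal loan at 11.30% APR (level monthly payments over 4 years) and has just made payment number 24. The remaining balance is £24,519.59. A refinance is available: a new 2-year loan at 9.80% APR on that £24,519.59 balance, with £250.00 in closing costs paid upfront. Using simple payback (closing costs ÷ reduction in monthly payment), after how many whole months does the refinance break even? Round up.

Current payment = 44,100 × 11.3%/12 / (1 − (1+0.0094167)^−48) = £1,146.22.
Refinanced payment = 24,519.59 × 0.0081667 / (1 − (1+0.0081667)^−24) = £1,129.19.
Monthly savings = £1,146.22 − £1,129.19 = £17.03.
Break-even = £250.00 / £17.03 = 14.68 → 15 months.

15 months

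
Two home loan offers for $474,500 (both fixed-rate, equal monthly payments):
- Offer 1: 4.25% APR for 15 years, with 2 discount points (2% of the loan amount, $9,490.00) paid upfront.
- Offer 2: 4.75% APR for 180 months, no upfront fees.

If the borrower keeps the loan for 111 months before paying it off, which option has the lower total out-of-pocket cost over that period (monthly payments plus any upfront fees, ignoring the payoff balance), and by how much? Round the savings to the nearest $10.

Offer 1 by $3,970

Offer 1: at 4.25% the monthly rate is 0.0035417, so the payment is 474,500 × 0.0035417 / (1 − 1.0035417^−180) = $3,569.56.
Offer 2: monthly rate = 4.75%/12 = 0.0039583; payment = 474,500 × 0.0039583 / (1 − (1+0.0039583)^−180) = $3,690.81.
Over 111 months: Offer 1 costs 111 × $3,569.56 + $9,490.00 = $405,711.16; Offer 2 costs 111 × $3,690.81 = $409,679.91.
Offer 1 is cheaper by $409,679.91 − $405,711.16 = $3,968.75.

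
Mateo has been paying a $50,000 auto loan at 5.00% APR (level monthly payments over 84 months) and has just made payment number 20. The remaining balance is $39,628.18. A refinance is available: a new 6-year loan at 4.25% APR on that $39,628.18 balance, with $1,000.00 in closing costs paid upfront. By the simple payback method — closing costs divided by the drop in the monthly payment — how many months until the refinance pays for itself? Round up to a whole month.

13 months

Current payment = 50,000 × 5%/12 / (1 − (1+0.0041667)^−84) = $706.70.
Refinanced payment = 39,628.18 × 0.0035417 / (1 − (1+0.0035417)^−72) = $624.51.
Monthly savings = $706.70 − $624.51 = $82.19.
Break-even = $1,000.00 / $82.19 = 12.17 → 13 months.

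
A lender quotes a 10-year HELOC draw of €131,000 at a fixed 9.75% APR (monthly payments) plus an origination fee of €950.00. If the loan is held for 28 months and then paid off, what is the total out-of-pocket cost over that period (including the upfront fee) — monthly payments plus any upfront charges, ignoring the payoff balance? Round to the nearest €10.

€48,920

At 9.75% the monthly rate is 0.0081250, so the payment is 131,000 × 0.0081250 / (1 − 1.0081250^−120) = €1,713.09.
Total outlay = 28 × €1,713.09 + €950.00 = €48,916.52.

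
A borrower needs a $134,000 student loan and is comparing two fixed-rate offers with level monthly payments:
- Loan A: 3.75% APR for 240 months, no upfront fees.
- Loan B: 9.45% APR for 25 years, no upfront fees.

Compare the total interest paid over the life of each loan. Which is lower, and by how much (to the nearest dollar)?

Loan A by $159,157

Loan A: monthly rate = 3.75%/12 = 0.0031250; payment = 134,000 × 0.0031250 / (1 − (1+0.0031250)^−240) = $794.47.
Total interest on Loan A = 240 × $794.47 − $134,000 = $56,672.80.
Loan B: at 9.45% the monthly rate is 0.0078750, so the payment is 134,000 × 0.0078750 / (1 − 1.0078750^−300) = $1,166.10.
Total interest on Loan B = 300 × $1,166.10 − $134,000 = $215,830.00.
Loan A is lower by $159,157.20.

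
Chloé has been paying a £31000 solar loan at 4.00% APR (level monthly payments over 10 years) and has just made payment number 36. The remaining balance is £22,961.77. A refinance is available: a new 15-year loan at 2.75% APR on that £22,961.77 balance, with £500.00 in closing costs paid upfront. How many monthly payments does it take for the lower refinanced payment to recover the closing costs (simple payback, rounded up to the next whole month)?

Current payment = 31,000 × 4%/12 / (1 − (1+0.0033333)^−120) = £313.86.
Refinanced payment = 22,961.77 × 0.0022917 / (1 − (1+0.0022917)^−180) = £155.82.
Monthly savings = £313.86 − £155.82 = £158.04.
Break-even = £500.00 / £158.04 = 3.16 → 4 months.

4 months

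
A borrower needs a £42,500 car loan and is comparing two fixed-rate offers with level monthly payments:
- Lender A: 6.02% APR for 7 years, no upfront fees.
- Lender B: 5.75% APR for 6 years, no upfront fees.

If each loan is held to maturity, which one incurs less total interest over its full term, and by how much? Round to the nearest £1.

Lender A: at 6.02% the monthly rate is 0.0050167, so the payment is 42,500 × 0.0050167 / (1 − 1.0050167^−84) = £621.27.
Total interest on Lender A = 84 × £621.27 − £42,500 = £9,686.68.
Lender B: at 5.75% the monthly rate is 0.0047917, so the payment is 42,500 × 0.0047917 / (1 − 1.0047917^−72) = £699.34.
Total interest on Lender B = 72 × £699.34 − £42,500 = £7,852.48.
Lender B is lower by £1,834.20.

Lender B by £1,834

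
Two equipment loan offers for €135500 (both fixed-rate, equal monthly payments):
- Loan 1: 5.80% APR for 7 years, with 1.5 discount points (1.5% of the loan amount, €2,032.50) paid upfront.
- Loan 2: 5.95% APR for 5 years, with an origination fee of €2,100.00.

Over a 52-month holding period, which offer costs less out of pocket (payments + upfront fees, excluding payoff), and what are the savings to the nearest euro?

Loan 1: monthly rate = 5.8%/12 = 0.0048333; payment = 135,500 × 0.0048333 / (1 − (1+0.0048333)^−84) = €1,966.49.
Loan 2: monthly rate = 5.95%/12 = 0.0049583; payment = 135,500 × 0.0049583 / (1 − (1+0.0049583)^−60) = €2,616.45.
Over 52 months: Loan 1 costs 52 × €1,966.49 + €2,032.50 = €104,289.98; Loan 2 costs 52 × €2,616.45 + €2,100.00 = €138,155.40.
Loan 1 is cheaper by €138,155.40 − €104,289.98 = €33,865.42.

Loan 1 by €33,865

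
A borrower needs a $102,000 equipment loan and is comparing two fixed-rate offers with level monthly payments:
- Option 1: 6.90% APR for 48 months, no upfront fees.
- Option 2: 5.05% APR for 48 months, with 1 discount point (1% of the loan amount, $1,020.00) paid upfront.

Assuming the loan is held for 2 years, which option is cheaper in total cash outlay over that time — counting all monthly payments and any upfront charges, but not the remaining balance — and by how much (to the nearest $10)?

Option 1: monthly rate = 6.9%/12 = 0.0057500; payment = 102,000 × 0.0057500 / (1 − (1+0.0057500)^−48) = $2,437.79.
Option 2: at 5.05% the monthly rate is 0.0042083, so the payment is 102,000 × 0.0042083 / (1 − 1.0042083^−48) = $2,351.30.
Over 24 months: Option 1 costs 24 × $2,437.79 = $58,506.96; Option 2 costs 24 × $2,351.30 + $1,020.00 = $57,451.20.
Option 2 is cheaper by $58,506.96 − $57,451.20 = $1,055.76.

Option 2 by $1,060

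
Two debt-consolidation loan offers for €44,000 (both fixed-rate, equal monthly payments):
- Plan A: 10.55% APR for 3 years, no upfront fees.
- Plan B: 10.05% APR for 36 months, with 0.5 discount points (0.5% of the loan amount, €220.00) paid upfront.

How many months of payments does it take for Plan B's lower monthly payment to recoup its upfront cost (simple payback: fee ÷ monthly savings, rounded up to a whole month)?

Plan A: at 10.55% the monthly rate is 0.0087917, so the payment is 44,000 × 0.0087917 / (1 − 1.0087917^−36) = €1,431.15.
Plan B: at 10.05% the monthly rate is 0.0083750, so the payment is 44,000 × 0.0083750 / (1 − 1.0083750^−36) = €1,420.79.
Monthly savings = €1,431.15 − €1,420.79 = €10.36.
Break-even = €220.00 / €10.36 = 21.24 → 22 months.

22 months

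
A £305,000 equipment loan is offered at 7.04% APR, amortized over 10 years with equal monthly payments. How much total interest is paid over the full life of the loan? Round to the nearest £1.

£120,712

At 7.04% the monthly rate is 0.0058667, so the payment is 305,000 × 0.0058667 / (1 − 1.0058667^−120) = £3,547.60.
Total paid = 120 × £3,547.60 = £425,712.00; interest = £425,712.00 − £305,000 = £120,712.00.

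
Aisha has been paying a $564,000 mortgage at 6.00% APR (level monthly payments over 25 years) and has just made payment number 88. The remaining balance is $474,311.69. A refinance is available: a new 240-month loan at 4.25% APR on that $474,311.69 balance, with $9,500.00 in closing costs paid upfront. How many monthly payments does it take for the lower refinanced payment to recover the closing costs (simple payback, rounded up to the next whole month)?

Current payment = 564,000 × 6%/12 / (1 − (1+0.0050000)^−300) = $3,633.86.
Refinanced payment = 474,311.69 × 0.0035417 / (1 − (1+0.0035417)^−240) = $2,937.10.
Monthly savings = $3,633.86 − $2,937.10 = $696.76.
Break-even = $9,500.00 / $696.76 = 13.63 → 14 months.

14 months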